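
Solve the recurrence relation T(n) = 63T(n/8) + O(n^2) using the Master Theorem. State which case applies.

Master Theorem for T(n) = 63T(n/8) + O(n^2):

a = 63, b = 8, c = 2
log_b(a) = log_8(63) = 1.9924

Case 3: c = 2 > log_8(63) = 1.9924
T(n) = O(n^2) = O(n^2)

For T(n) = 63T(n/8) + O(n^2): log_8(63) = 1.9924. This is Case 3 of the Master Theorem (c > log_b(a), work dominated by root), giving O(n^2).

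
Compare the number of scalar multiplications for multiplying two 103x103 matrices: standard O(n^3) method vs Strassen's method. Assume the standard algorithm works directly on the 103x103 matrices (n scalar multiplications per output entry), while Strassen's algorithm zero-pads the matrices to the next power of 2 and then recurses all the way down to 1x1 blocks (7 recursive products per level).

Matrix multiplication for 103x103 matrices:

Strassen's algorithm requires power-of-2 dimensions. Pad 103x103 to 128x128 (next power of 2).

Standard algorithm: 103^3 = 1092727 multiplications
Strassen's algorithm: 7^(log2(128)) = 7^7 = 823543 multiplications
Savings: 1092727 - 823543 = 269184 multiplications

Standard: 1092727 multiplications (103^3). Strassen: 823543 multiplications (7^7, after padding to 128x128). Strassen reduces 8 recursive multiplications to 7 at each level.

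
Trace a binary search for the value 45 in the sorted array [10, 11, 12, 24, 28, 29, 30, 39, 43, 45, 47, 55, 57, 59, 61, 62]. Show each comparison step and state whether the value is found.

Binary search for 45 in [10, 11, 12, 24, 28, 29, 30, 39, 43, 45, 47, 55, 57, 59, 61, 62]:

lo=0, hi=15, mid=7, arr[mid]=39 -> 39 < 45, search right half
lo=8, hi=15, mid=11, arr[mid]=55 -> 55 > 45, search left half
lo=8, hi=10, mid=9, arr[mid]=45 -> Found target at index 9!

Binary search finds 45 at index 9 after 3 comparisons. The search repeatedly halves the search space by comparing with the middle element.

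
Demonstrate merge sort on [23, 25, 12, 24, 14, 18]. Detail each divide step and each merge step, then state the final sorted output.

Merge sort trace:

Split: [23, 25, 12, 24, 14, 18] -> [23, 25, 12] and [24, 14, 18]
  Split: [23, 25, 12] -> [23] and [25, 12]
    Split: [25, 12] -> [25] and [12]
    Merge: [25] + [12] -> [12, 25]
  Merge: [23] + [12, 25] -> [12, 23, 25]
  Split: [24, 14, 18] -> [24] and [14, 18]
    Split: [14, 18] -> [14] and [18]
    Merge: [14] + [18] -> [14, 18]
  Merge: [24] + [14, 18] -> [14, 18, 24]
Merge: [12, 23, 25] + [14, 18, 24] -> [12, 14, 18, 23, 24, 25]

Final sorted array: [12, 14, 18, 23, 24, 25]

The merge sort proceeds by recursively splitting the array and merging sorted halves.
After all merges, the sorted array is [12, 14, 18, 23, 24, 25].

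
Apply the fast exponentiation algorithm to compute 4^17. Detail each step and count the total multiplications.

Computing 4^17 by squaring (build up from 4^1; each line after the first costs one multiplication):

4^1 = 4
4^2 = (4^1)^2 = 4^2 = 16
4^4 = (4^2)^2 = 16^2 = 256
4^8 = (4^4)^2 = 256^2 = 65536
4^16 = (4^8)^2 = 65536^2 = 4294967296
4^17 = 4 * 4^16 = 4 * 4294967296 = 17179869184

Result: 17179869184
Multiplications needed: 5 (5 lines after 4^1)

4^17 = 17179869184. Using exponentiation by squaring, this requires 5 multiplications. The key idea: if the exponent is even, square the half-power; if odd, multiply by the base once.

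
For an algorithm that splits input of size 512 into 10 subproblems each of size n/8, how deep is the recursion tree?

For divide and conquer with division factor 8:

Problem sizes at each level:
Level 0: 512
Level 1: 64
Level 2: 8
Level 3: 1

The root is level 0 and the size-1 base case is level 3 (the tree spans levels 0 through 3, i.e. 4 levels counting the root), so the depth is the number of divisions: log_8(512) = 3

The recursion tree depth is log_8(512) = 3. At each level, the problem size is divided by 8, so it takes 3 divisions to reduce to a base case of size 1. The algorithm makes 10 recursive calls at each level.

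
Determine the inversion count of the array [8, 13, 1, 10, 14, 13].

Finding inversions in [8, 13, 1, 10, 14, 13]:

(0, 2): arr[0]=8 > arr[2]=1
(1, 2): arr[1]=13 > arr[2]=1
(1, 3): arr[1]=13 > arr[3]=10
(4, 5): arr[4]=14 > arr[5]=13

Total inversions: 4

The array has 4 inversion(s): (0,2), (1,2), (1,3), (4,5). Each pair (i,j) satisfies i < j and arr[i] > arr[j].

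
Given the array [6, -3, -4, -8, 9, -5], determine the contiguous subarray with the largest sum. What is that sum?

Using Kadane's algorithm on [6, -3, -4, -8, 9, -5]:

Scanning through the array:
Position 1 (value -3): max_ending_here = 3, max_so_far = 6
Position 2 (value -4): max_ending_here = -1, max_so_far = 6
Position 3 (value -8): max_ending_here = -8, max_so_far = 6
Position 4 (value 9): max_ending_here = 9, max_so_far = 9
Position 5 (value -5): max_ending_here = 4, max_so_far = 9

Maximum subarray: [9]
Maximum sum: 9

The maximum subarray is [9] with sum 9. This subarray runs from index 4 to index 4.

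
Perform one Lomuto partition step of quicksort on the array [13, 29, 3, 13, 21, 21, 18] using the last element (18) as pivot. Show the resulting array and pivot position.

Lomuto partition with pivot = 18:

Initial array: [13, 29, 3, 13, 21, 21, 18]

arr[0]=13 <= 18: swap with position 0, array becomes [13, 29, 3, 13, 21, 21, 18]
arr[1]=29 > 18: no swap
arr[2]=3 <= 18: swap with position 1, array becomes [13, 3, 29, 13, 21, 21, 18]
arr[3]=13 <= 18: swap with position 2, array becomes [13, 3, 13, 29, 21, 21, 18]
arr[4]=21 > 18: no swap
arr[5]=21 > 18: no swap

Place pivot at position 3: [13, 3, 13, 18, 21, 21, 29]
Pivot position: 3

After partitioning with pivot 18, the array becomes [13, 3, 13, 18, 21, 21, 29]. The pivot is placed at index 3. All elements to the left of the pivot are <= 18, and all elements to the right are > 18.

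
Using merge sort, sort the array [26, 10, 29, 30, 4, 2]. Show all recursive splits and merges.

Merge sort trace:

Split: [26, 10, 29, 30, 4, 2] -> [26, 10, 29] and [30, 4, 2]
  Split: [26, 10, 29] -> [26] and [10, 29]
    Split: [10, 29] -> [10] and [29]
    Merge: [10] + [29] -> [10, 29]
  Merge: [26] + [10, 29] -> [10, 26, 29]
  Split: [30, 4, 2] -> [30] and [4, 2]
    Split: [4, 2] -> [4] and [2]
    Merge: [4] + [2] -> [2, 4]
  Merge: [30] + [2, 4] -> [2, 4, 30]
Merge: [10, 26, 29] + [2, 4, 30] -> [2, 4, 10, 26, 29, 30]

Final sorted array: [2, 4, 10, 26, 29, 30]

The merge sort proceeds by recursively splitting the array and merging sorted halves.
After all merges, the sorted array is [2, 4, 10, 26, 29, 30].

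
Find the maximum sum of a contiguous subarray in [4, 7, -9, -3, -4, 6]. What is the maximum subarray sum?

Using Kadane's algorithm on [4, 7, -9, -3, -4, 6]:

Scanning through the array:
Position 1 (value 7): max_ending_here = 11, max_so_far = 11
Position 2 (value -9): max_ending_here = 2, max_so_far = 11
Position 3 (value -3): max_ending_here = -1, max_so_far = 11
Position 4 (value -4): max_ending_here = -4, max_so_far = 11
Position 5 (value 6): max_ending_here = 6, max_so_far = 11

Maximum subarray: [4, 7]
Maximum sum: 11

The maximum subarray is [4, 7] with sum 11. This subarray runs from index 0 to index 1.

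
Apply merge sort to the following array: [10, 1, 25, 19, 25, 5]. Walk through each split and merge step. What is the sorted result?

Merge sort trace:

Split: [10, 1, 25, 19, 25, 5] -> [10, 1, 25] and [19, 25, 5]
  Split: [10, 1, 25] -> [10] and [1, 25]
    Split: [1, 25] -> [1] and [25]
    Merge: [1] + [25] -> [1, 25]
  Merge: [10] + [1, 25] -> [1, 10, 25]
  Split: [19, 25, 5] -> [19] and [25, 5]
    Split: [25, 5] -> [25] and [5]
    Merge: [25] + [5] -> [5, 25]
  Merge: [19] + [5, 25] -> [5, 19, 25]
Merge: [1, 10, 25] + [5, 19, 25] -> [1, 5, 10, 19, 25, 25]

Final sorted array: [1, 5, 10, 19, 25, 25]

The merge sort proceeds by recursively splitting the array and merging sorted halves.
After all merges, the sorted array is [1, 5, 10, 19, 25, 25].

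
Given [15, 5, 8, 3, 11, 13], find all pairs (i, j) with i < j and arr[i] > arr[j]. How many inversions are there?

Finding inversions in [15, 5, 8, 3, 11, 13]:

(0, 1): arr[0]=15 > arr[1]=5
(0, 2): arr[0]=15 > arr[2]=8
(0, 3): arr[0]=15 > arr[3]=3
(0, 4): arr[0]=15 > arr[4]=11
(0, 5): arr[0]=15 > arr[5]=13
(1, 3): arr[1]=5 > arr[3]=3
(2, 3): arr[2]=8 > arr[3]=3

Total inversions: 7

The array has 7 inversion(s): (0,1), (0,2), (0,3), (0,4), (0,5), (1,3), (2,3). Each pair (i,j) satisfies i < j and arr[i] > arr[j].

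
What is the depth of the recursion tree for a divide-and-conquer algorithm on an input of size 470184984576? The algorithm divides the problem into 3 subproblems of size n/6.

For divide and conquer with division factor 6:

Problem sizes at each level:
Level 0: 470184984576
Level 1: 78364164096
Level 2: 13060694016
Level 3: 2176782336
Level 4: 362797056
Level 5: 60466176
Level 6: 10077696
Level 7: 1679616
Level 8: 279936
Level 9: 46656
Level 10: 7776
Level 11: 1296
Level 12: 216
Level 13: 36
Level 14: 6
Level 15: 1

The root is level 0 and the size-1 base case is level 15 (the tree spans levels 0 through 15, i.e. 16 levels counting the root), so the depth is the number of divisions: log_6(470184984576) = 15

The recursion tree depth is log_6(470184984576) = 15. At each level, the problem size is divided by 6, so it takes 15 divisions to reduce to a base case of size 1. The algorithm makes 3 recursive calls at each level.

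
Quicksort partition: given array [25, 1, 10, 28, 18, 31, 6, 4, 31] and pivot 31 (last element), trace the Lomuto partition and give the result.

Lomuto partition with pivot = 31:

Initial array: [25, 1, 10, 28, 18, 31, 6, 4, 31]

arr[0]=25 <= 31: swap with position 0, array becomes [25, 1, 10, 28, 18, 31, 6, 4, 31]
arr[1]=1 <= 31: swap with position 1, array becomes [25, 1, 10, 28, 18, 31, 6, 4, 31]
arr[2]=10 <= 31: swap with position 2, array becomes [25, 1, 10, 28, 18, 31, 6, 4, 31]
arr[3]=28 <= 31: swap with position 3, array becomes [25, 1, 10, 28, 18, 31, 6, 4, 31]
arr[4]=18 <= 31: swap with position 4, array becomes [25, 1, 10, 28, 18, 31, 6, 4, 31]
arr[5]=31 <= 31: swap with position 5, array becomes [25, 1, 10, 28, 18, 31, 6, 4, 31]
arr[6]=6 <= 31: swap with position 6, array becomes [25, 1, 10, 28, 18, 31, 6, 4, 31]
arr[7]=4 <= 31: swap with position 7, array becomes [25, 1, 10, 28, 18, 31, 6, 4, 31]

Place pivot at position 8: [25, 1, 10, 28, 18, 31, 6, 4, 31]
Pivot position: 8

After partitioning with pivot 31, the array becomes [25, 1, 10, 28, 18, 31, 6, 4, 31]. The pivot is placed at index 8. All elements to the left of the pivot are <= 31, and all elements to the right are > 31.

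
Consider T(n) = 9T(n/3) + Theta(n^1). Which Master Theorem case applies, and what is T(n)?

Master Theorem for T(n) = 9T(n/3) + O(n^1):

a = 9, b = 3, c = 1
log_b(a) = log_3(9) = 2.0000

Case 1: c = 1 < log_3(9) = 2.0000
T(n) = O(n^(log_3 9)) = O(n^2)

For T(n) = 9T(n/3) + O(n^1): log_3(9) = 2.0000. This is Case 1 of the Master Theorem (c < log_b(a), work dominated by leaves), giving O(n^2).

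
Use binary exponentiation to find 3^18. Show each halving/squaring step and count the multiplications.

Computing 3^18 by squaring (build up from 3^1; each line after the first costs one multiplication):

3^1 = 3
3^2 = (3^1)^2 = 3^2 = 9
3^4 = (3^2)^2 = 9^2 = 81
3^8 = (3^4)^2 = 81^2 = 6561
3^9 = 3 * 3^8 = 3 * 6561 = 19683
3^18 = (3^9)^2 = 19683^2 = 387420489

Result: 387420489
Multiplications needed: 5 (5 lines after 3^1)

3^18 = 387420489. Using exponentiation by squaring, this requires 5 multiplications. The key idea: if the exponent is even, square the half-power; if odd, multiply by the base once.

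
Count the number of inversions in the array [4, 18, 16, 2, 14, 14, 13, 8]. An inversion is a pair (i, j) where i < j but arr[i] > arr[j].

Finding inversions in [4, 18, 16, 2, 14, 14, 13, 8]:

(0, 3): arr[0]=4 > arr[3]=2
(1, 2): arr[1]=18 > arr[2]=16
(1, 3): arr[1]=18 > arr[3]=2
(1, 4): arr[1]=18 > arr[4]=14
(1, 5): arr[1]=18 > arr[5]=14
(1, 6): arr[1]=18 > arr[6]=13
(1, 7): arr[1]=18 > arr[7]=8
(2, 3): arr[2]=16 > arr[3]=2
(2, 4): arr[2]=16 > arr[4]=14
(2, 5): arr[2]=16 > arr[5]=14
(2, 6): arr[2]=16 > arr[6]=13
(2, 7): arr[2]=16 > arr[7]=8
(4, 6): arr[4]=14 > arr[6]=13
(4, 7): arr[4]=14 > arr[7]=8
(5, 6): arr[5]=14 > arr[6]=13
(5, 7): arr[5]=14 > arr[7]=8
(6, 7): arr[6]=13 > arr[7]=8

Total inversions: 17

The array has 17 inversion(s): (0,3), (1,2), (1,3), (1,4), (1,5), (1,6), (1,7), (2,3), (2,4), (2,5), (2,6), (2,7), (4,6), (4,7), (5,6), (5,7), (6,7). Each pair (i,j) satisfies i < j and arr[i] > arr[j].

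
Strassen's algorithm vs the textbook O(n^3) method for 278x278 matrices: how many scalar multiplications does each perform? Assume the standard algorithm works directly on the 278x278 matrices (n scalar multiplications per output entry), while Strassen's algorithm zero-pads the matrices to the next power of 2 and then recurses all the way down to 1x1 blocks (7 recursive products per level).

Matrix multiplication for 278x278 matrices:

Strassen's algorithm requires power-of-2 dimensions. Pad 278x278 to 512x512 (next power of 2).

Standard algorithm: 278^3 = 21484952 multiplications
Strassen's algorithm: 7^(log2(512)) = 7^9 = 40353607 multiplications
Difference: 21484952 - 40353607 = -18868655 (Strassen uses MORE here due to padding overhead — for small or just-over-power-of-2 n, padding can outweigh the per-level savings)

Standard: 21484952 multiplications (278^3). Strassen: 40353607 multiplications (7^9, after padding to 512x512). Strassen reduces 8 recursive multiplications to 7 at each level.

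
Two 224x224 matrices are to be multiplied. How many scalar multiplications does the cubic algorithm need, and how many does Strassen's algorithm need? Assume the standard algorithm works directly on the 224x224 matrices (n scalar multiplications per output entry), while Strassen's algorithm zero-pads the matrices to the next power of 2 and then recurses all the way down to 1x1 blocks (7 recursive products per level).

Matrix multiplication for 224x224 matrices:

Strassen's algorithm requires power-of-2 dimensions. Pad 224x224 to 256x256 (next power of 2).

Standard algorithm: 224^3 = 11239424 multiplications
Strassen's algorithm: 7^(log2(256)) = 7^8 = 5764801 multiplications
Savings: 11239424 - 5764801 = 5474623 multiplications

Standard: 11239424 multiplications (224^3). Strassen: 5764801 multiplications (7^8, after padding to 256x256). Strassen reduces 8 recursive multiplications to 7 at each level.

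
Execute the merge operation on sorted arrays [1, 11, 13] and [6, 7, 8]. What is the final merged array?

Merging process:

Compare 1 vs 6: take 1 from left. Merged: [1]
Compare 11 vs 6: take 6 from right. Merged: [1, 6]
Compare 11 vs 7: take 7 from right. Merged: [1, 6, 7]
Compare 11 vs 8: take 8 from right. Merged: [1, 6, 7, 8]
Append remaining from left: [11, 13]. Merged: [1, 6, 7, 8, 11, 13]

Final merged array: [1, 6, 7, 8, 11, 13]
Total comparisons: 4

The merged array is [1, 6, 7, 8, 11, 13], requiring 4 comparisons. The merge step runs in O(n) time where n is the total number of elements.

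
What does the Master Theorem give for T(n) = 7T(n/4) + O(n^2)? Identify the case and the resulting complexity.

Master Theorem for T(n) = 7T(n/4) + O(n^2):

a = 7, b = 4, c = 2
log_b(a) = log_4(7) = 1.4037

Case 3: c = 2 > log_4(7) = 1.4037
T(n) = O(n^2) = O(n^2)

For T(n) = 7T(n/4) + O(n^2): log_4(7) = 1.4037. This is Case 3 of the Master Theorem (c > log_b(a), work dominated by root), giving O(n^2).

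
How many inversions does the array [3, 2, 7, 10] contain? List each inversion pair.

Finding inversions in [3, 2, 7, 10]:

(0, 1): arr[0]=3 > arr[1]=2

Total inversions: 1

The array has 1 inversion(s): (0,1). Each pair (i,j) satisfies i < j and arr[i] > arr[j].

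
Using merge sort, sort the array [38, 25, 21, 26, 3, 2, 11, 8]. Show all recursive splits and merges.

Merge sort trace:

Split: [38, 25, 21, 26, 3, 2, 11, 8] -> [38, 25, 21, 26] and [3, 2, 11, 8]
  Split: [38, 25, 21, 26] -> [38, 25] and [21, 26]
    Split: [38, 25] -> [38] and [25]
    Merge: [38] + [25] -> [25, 38]
    Split: [21, 26] -> [21] and [26]
    Merge: [21] + [26] -> [21, 26]
  Merge: [25, 38] + [21, 26] -> [21, 25, 26, 38]
  Split: [3, 2, 11, 8] -> [3, 2] and [11, 8]
    Split: [3, 2] -> [3] and [2]
    Merge: [3] + [2] -> [2, 3]
    Split: [11, 8] -> [11] and [8]
    Merge: [11] + [8] -> [8, 11]
  Merge: [2, 3] + [8, 11] -> [2, 3, 8, 11]
Merge: [21, 25, 26, 38] + [2, 3, 8, 11] -> [2, 3, 8, 11, 21, 25, 26, 38]

Final sorted array: [2, 3, 8, 11, 21, 25, 26, 38]

The merge sort proceeds by recursively splitting the array and merging sorted halves.
After all merges, the sorted array is [2, 3, 8, 11, 21, 25, 26, 38].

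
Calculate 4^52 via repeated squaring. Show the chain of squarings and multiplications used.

Computing 4^52 by squaring (build up from 4^1; each line after the first costs one multiplication):

4^1 = 4
4^2 = (4^1)^2 = 4^2 = 16
4^3 = 4 * 4^2 = 4 * 16 = 64
4^6 = (4^3)^2 = 64^2 = 4096
4^12 = (4^6)^2 = 4096^2 = 16777216
4^13 = 4 * 4^12 = 4 * 16777216 = 67108864
4^26 = (4^13)^2 = 67108864^2 = 4503599627370496
4^52 = (4^26)^2 = 4503599627370496^2 = 20282409603651670423947251286016

Result: 20282409603651670423947251286016
Multiplications needed: 7 (7 lines after 4^1)

4^52 = 20282409603651670423947251286016. Using exponentiation by squaring, this requires 7 multiplications. The key idea: if the exponent is even, square the half-power; if odd, multiply by the base once.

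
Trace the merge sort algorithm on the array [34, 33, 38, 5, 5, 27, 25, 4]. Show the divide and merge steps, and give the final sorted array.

Merge sort trace:

Split: [34, 33, 38, 5, 5, 27, 25, 4] -> [34, 33, 38, 5] and [5, 27, 25, 4]
  Split: [34, 33, 38, 5] -> [34, 33] and [38, 5]
    Split: [34, 33] -> [34] and [33]
    Merge: [34] + [33] -> [33, 34]
    Split: [38, 5] -> [38] and [5]
    Merge: [38] + [5] -> [5, 38]
  Merge: [33, 34] + [5, 38] -> [5, 33, 34, 38]
  Split: [5, 27, 25, 4] -> [5, 27] and [25, 4]
    Split: [5, 27] -> [5] and [27]
    Merge: [5] + [27] -> [5, 27]
    Split: [25, 4] -> [25] and [4]
    Merge: [25] + [4] -> [4, 25]
  Merge: [5, 27] + [4, 25] -> [4, 5, 25, 27]
Merge: [5, 33, 34, 38] + [4, 5, 25, 27] -> [4, 5, 5, 25, 27, 33, 34, 38]

Final sorted array: [4, 5, 5, 25, 27, 33, 34, 38]

The merge sort proceeds by recursively splitting the array and merging sorted halves.
After all merges, the sorted array is [4, 5, 5, 25, 27, 33, 34, 38].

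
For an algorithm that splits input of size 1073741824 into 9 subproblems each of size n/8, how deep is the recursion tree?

For divide and conquer with division factor 8:

Problem sizes at each level:
Level 0: 1073741824
Level 1: 134217728
Level 2: 16777216
Level 3: 2097152
Level 4: 262144
Level 5: 32768
Level 6: 4096
Level 7: 512
Level 8: 64
Level 9: 8
Level 10: 1

The root is level 0 and the size-1 base case is level 10 (the tree spans levels 0 through 10, i.e. 11 levels counting the root), so the depth is the number of divisions: log_8(1073741824) = 10

The recursion tree depth is log_8(1073741824) = 10. At each level, the problem size is divided by 8, so it takes 10 divisions to reduce to a base case of size 1. The algorithm makes 9 recursive calls at each level.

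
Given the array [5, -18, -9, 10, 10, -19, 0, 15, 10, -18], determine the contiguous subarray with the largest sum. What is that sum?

Using Kadane's algorithm on [5, -18, -9, 10, 10, -19, 0, 15, 10, -18]:

Scanning through the array:
Position 1 (value -18): max_ending_here = -13, max_so_far = 5
Position 2 (value -9): max_ending_here = -9, max_so_far = 5
Position 3 (value 10): max_ending_here = 10, max_so_far = 10
Position 4 (value 10): max_ending_here = 20, max_so_far = 20
Position 5 (value -19): max_ending_here = 1, max_so_far = 20
Position 6 (value 0): max_ending_here = 1, max_so_far = 20
Position 7 (value 15): max_ending_here = 16, max_so_far = 20
Position 8 (value 10): max_ending_here = 26, max_so_far = 26
Position 9 (value -18): max_ending_here = 8, max_so_far = 26

Maximum subarray: [10, 10, -19, 0, 15, 10]
Maximum sum: 26

The maximum subarray is [10, 10, -19, 0, 15, 10] with sum 26. This subarray runs from index 3 to index 8.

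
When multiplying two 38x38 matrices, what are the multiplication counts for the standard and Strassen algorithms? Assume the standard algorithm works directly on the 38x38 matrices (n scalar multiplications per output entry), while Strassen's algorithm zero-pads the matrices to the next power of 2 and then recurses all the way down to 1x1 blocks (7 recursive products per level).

Matrix multiplication for 38x38 matrices:

Strassen's algorithm requires power-of-2 dimensions. Pad 38x38 to 64x64 (next power of 2).

Standard algorithm: 38^3 = 54872 multiplications
Strassen's algorithm: 7^(log2(64)) = 7^6 = 117649 multiplications
Difference: 54872 - 117649 = -62777 (Strassen uses MORE here due to padding overhead — for small or just-over-power-of-2 n, padding can outweigh the per-level savings)

Standard: 54872 multiplications (38^3). Strassen: 117649 multiplications (7^6, after padding to 64x64). Strassen reduces 8 recursive multiplications to 7 at each level.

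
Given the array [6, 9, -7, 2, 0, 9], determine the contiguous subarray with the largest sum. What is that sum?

Using Kadane's algorithm on [6, 9, -7, 2, 0, 9]:

Scanning through the array:
Position 1 (value 9): max_ending_here = 15, max_so_far = 15
Position 2 (value -7): max_ending_here = 8, max_so_far = 15
Position 3 (value 2): max_ending_here = 10, max_so_far = 15
Position 4 (value 0): max_ending_here = 10, max_so_far = 15
Position 5 (value 9): max_ending_here = 19, max_so_far = 19

Maximum subarray: [6, 9, -7, 2, 0, 9]
Maximum sum: 19

The maximum subarray is [6, 9, -7, 2, 0, 9] with sum 19. This subarray runs from index 0 to index 5.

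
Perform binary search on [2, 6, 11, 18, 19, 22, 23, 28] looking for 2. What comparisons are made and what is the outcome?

Binary search for 2 in [2, 6, 11, 18, 19, 22, 23, 28]:

lo=0, hi=7, mid=3, arr[mid]=18 -> 18 > 2, search left half
lo=0, hi=2, mid=1, arr[mid]=6 -> 6 > 2, search left half
lo=0, hi=0, mid=0, arr[mid]=2 -> Found target at index 0!

Binary search finds 2 at index 0 after 3 comparisons. The search repeatedly halves the search space by comparing with the middle element.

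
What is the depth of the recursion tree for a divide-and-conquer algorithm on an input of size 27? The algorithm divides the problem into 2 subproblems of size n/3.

For divide and conquer with division factor 3:

Problem sizes at each level:
Level 0: 27
Level 1: 9
Level 2: 3
Level 3: 1

The root is level 0 and the size-1 base case is level 3 (the tree spans levels 0 through 3, i.e. 4 levels counting the root), so the depth is the number of divisions: log_3(27) = 3

The recursion tree depth is log_3(27) = 3. At each level, the problem size is divided by 3, so it takes 3 divisions to reduce to a base case of size 1. The algorithm makes 2 recursive calls at each level.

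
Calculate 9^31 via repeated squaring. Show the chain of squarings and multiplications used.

Computing 9^31 by squaring (build up from 9^1; each line after the first costs one multiplication):

9^1 = 9
9^2 = (9^1)^2 = 9^2 = 81
9^3 = 9 * 9^2 = 9 * 81 = 729
9^6 = (9^3)^2 = 729^2 = 531441
9^7 = 9 * 9^6 = 9 * 531441 = 4782969
9^14 = (9^7)^2 = 4782969^2 = 22876792454961
9^15 = 9 * 9^14 = 9 * 22876792454961 = 205891132094649
9^30 = (9^15)^2 = 205891132094649^2 = 42391158275216203514294433201
9^31 = 9 * 9^30 = 9 * 42391158275216203514294433201 = 381520424476945831628649898809

Result: 381520424476945831628649898809
Multiplications needed: 8 (8 lines after 9^1)

9^31 = 381520424476945831628649898809. Using exponentiation by squaring, this requires 8 multiplications. The key idea: if the exponent is even, square the half-power; if odd, multiply by the base once.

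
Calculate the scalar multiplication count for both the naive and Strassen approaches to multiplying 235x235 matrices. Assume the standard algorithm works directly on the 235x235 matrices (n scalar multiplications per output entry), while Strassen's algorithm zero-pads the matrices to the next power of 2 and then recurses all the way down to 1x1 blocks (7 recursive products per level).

Matrix multiplication for 235x235 matrices:

Strassen's algorithm requires power-of-2 dimensions. Pad 235x235 to 256x256 (next power of 2).

Standard algorithm: 235^3 = 12977875 multiplications
Strassen's algorithm: 7^(log2(256)) = 7^8 = 5764801 multiplications
Savings: 12977875 - 5764801 = 7213074 multiplications

Standard: 12977875 multiplications (235^3). Strassen: 5764801 multiplications (7^8, after padding to 256x256). Strassen reduces 8 recursive multiplications to 7 at each level.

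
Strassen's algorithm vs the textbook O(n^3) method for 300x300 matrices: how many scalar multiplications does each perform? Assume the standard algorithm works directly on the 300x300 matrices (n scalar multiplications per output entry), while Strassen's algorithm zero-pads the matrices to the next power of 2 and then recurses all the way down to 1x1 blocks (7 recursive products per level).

Matrix multiplication for 300x300 matrices:

Strassen's algorithm requires power-of-2 dimensions. Pad 300x300 to 512x512 (next power of 2).

Standard algorithm: 300^3 = 27000000 multiplications
Strassen's algorithm: 7^(log2(512)) = 7^9 = 40353607 multiplications
Difference: 27000000 - 40353607 = -13353607 (Strassen uses MORE here due to padding overhead — for small or just-over-power-of-2 n, padding can outweigh the per-level savings)

Standard: 27000000 multiplications (300^3). Strassen: 40353607 multiplications (7^9, after padding to 512x512). Strassen reduces 8 recursive multiplications to 7 at each level.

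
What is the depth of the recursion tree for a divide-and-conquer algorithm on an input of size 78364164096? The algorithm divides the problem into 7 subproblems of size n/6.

For divide and conquer with division factor 6:

Problem sizes at each level:
Level 0: 78364164096
Level 1: 13060694016
Level 2: 2176782336
Level 3: 362797056
Level 4: 60466176
Level 5: 10077696
Level 6: 1679616
Level 7: 279936
Level 8: 46656
Level 9: 7776
Level 10: 1296
Level 11: 216
Level 12: 36
Level 13: 6
Level 14: 1

The root is level 0 and the size-1 base case is level 14 (the tree spans levels 0 through 14, i.e. 15 levels counting the root), so the depth is the number of divisions: log_6(78364164096) = 14

The recursion tree depth is log_6(78364164096) = 14. At each level, the problem size is divided by 6, so it takes 14 divisions to reduce to a base case of size 1. The algorithm makes 7 recursive calls at each level.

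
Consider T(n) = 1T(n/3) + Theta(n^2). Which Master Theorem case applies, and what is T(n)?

Master Theorem for T(n) = 1T(n/3) + O(n^2):

a = 1, b = 3, c = 2
log_b(a) = log_3(1) = 0.0000

Case 3: c = 2 > log_3(1) = 0.0000
T(n) = O(n^2) = O(n^2)

For T(n) = 1T(n/3) + O(n^2): log_3(1) = 0.0000. This is Case 3 of the Master Theorem (c > log_b(a), work dominated by root), giving O(n^2).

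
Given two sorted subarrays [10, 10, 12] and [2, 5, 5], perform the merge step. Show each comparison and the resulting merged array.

Merging process:

Compare 10 vs 2: take 2 from right. Merged: [2]
Compare 10 vs 5: take 5 from right. Merged: [2, 5]
Compare 10 vs 5: take 5 from right. Merged: [2, 5, 5]
Append remaining from left: [10, 10, 12]. Merged: [2, 5, 5, 10, 10, 12]

Final merged array: [2, 5, 5, 10, 10, 12]
Total comparisons: 3

The merged array is [2, 5, 5, 10, 10, 12], requiring 3 comparisons. The merge step runs in O(n) time where n is the total number of elements.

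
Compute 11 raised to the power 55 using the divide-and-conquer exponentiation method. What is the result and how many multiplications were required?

Computing 11^55 by squaring (build up from 11^1; each line after the first costs one multiplication):

11^1 = 11
11^2 = (11^1)^2 = 11^2 = 121
11^3 = 11 * 11^2 = 11 * 121 = 1331
11^6 = (11^3)^2 = 1331^2 = 1771561
11^12 = (11^6)^2 = 1771561^2 = 3138428376721
11^13 = 11 * 11^12 = 11 * 3138428376721 = 34522712143931
11^26 = (11^13)^2 = 34522712143931^2 = 1191817653772720942460132761
11^27 = 11 * 11^26 = 11 * 1191817653772720942460132761 = 13109994191499930367061460371
11^54 = (11^27)^2 = 13109994191499930367061460371^2 = 171871947701161912897410416779483616222663749691203457641
11^55 = 11 * 11^54 = 11 * 171871947701161912897410416779483616222663749691203457641 = 1890591424712781041871514584574319778449301246603238034051

Result: 1890591424712781041871514584574319778449301246603238034051
Multiplications needed: 9 (9 lines after 11^1)

11^55 = 1890591424712781041871514584574319778449301246603238034051. Using exponentiation by squaring, this requires 9 multiplications. The key idea: if the exponent is even, square the half-power; if odd, multiply by the base once.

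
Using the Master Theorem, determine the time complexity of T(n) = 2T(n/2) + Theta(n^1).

Master Theorem for T(n) = 2T(n/2) + O(n^1):

a = 2, b = 2, c = 1
log_b(a) = log_2(2) = 1.0000

Case 2: c = 1 = log_2(2) = 1.0000
T(n) = O(n^1 log n) = O(n log n)

For T(n) = 2T(n/2) + O(n^1): log_2(2) = 1.0000. This is Case 2 of the Master Theorem (c = log_b(a), equal work at all levels), giving O(n log n).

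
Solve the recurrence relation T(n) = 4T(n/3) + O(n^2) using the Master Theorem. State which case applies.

Master Theorem for T(n) = 4T(n/3) + O(n^2):

a = 4, b = 3, c = 2
log_b(a) = log_3(4) = 1.2619

Case 3: c = 2 > log_3(4) = 1.2619
T(n) = O(n^2) = O(n^2)

For T(n) = 4T(n/3) + O(n^2): log_3(4) = 1.2619. This is Case 3 of the Master Theorem (c > log_b(a), work dominated by root), giving O(n^2).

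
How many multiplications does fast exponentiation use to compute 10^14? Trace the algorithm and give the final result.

Computing 10^14 by squaring (build up from 10^1; each line after the first costs one multiplication):

10^1 = 10
10^2 = (10^1)^2 = 10^2 = 100
10^3 = 10 * 10^2 = 10 * 100 = 1000
10^6 = (10^3)^2 = 1000^2 = 1000000
10^7 = 10 * 10^6 = 10 * 1000000 = 10000000
10^14 = (10^7)^2 = 10000000^2 = 100000000000000

Result: 100000000000000
Multiplications needed: 5 (5 lines after 10^1)

10^14 = 100000000000000. Using exponentiation by squaring, this requires 5 multiplications. The key idea: if the exponent is even, square the half-power; if odd, multiply by the base once.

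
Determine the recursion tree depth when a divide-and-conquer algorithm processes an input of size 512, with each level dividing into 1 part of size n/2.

For divide and conquer with division factor 2:

Problem sizes at each level:
Level 0: 512
Level 1: 256
Level 2: 128
Level 3: 64
Level 4: 32
Level 5: 16
Level 6: 8
Level 7: 4
Level 8: 2
Level 9: 1

The root is level 0 and the size-1 base case is level 9 (the tree spans levels 0 through 9, i.e. 10 levels counting the root), so the depth is the number of divisions: log_2(512) = 9

The recursion tree depth is log_2(512) = 9. At each level, the problem size is divided by 2, so it takes 9 divisions to reduce to a base case of size 1. The algorithm makes 1 recursive call at each level.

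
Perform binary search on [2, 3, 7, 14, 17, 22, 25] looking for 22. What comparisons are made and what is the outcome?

Binary search for 22 in [2, 3, 7, 14, 17, 22, 25]:

lo=0, hi=6, mid=3, arr[mid]=14 -> 14 < 22, search right half
lo=4, hi=6, mid=5, arr[mid]=22 -> Found target at index 5!

Binary search finds 22 at index 5 after 2 comparisons. The search repeatedly halves the search space by comparing with the middle element.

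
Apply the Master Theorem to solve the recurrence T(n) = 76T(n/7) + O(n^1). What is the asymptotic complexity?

Master Theorem for T(n) = 76T(n/7) + O(n^1):

a = 76, b = 7, c = 1
log_b(a) = log_7(76) = 2.2256

Case 1: c = 1 < log_7(76) = 2.2256
T(n) = O(n^(log_7 76))

For T(n) = 76T(n/7) + O(n^1): log_7(76) = 2.2256. This is Case 1 of the Master Theorem (c < log_b(a), work dominated by leaves), giving O(n^(log_7 76)).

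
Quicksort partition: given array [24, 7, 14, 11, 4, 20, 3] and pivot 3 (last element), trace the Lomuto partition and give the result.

Lomuto partition with pivot = 3:

Initial array: [24, 7, 14, 11, 4, 20, 3]

arr[0]=24 > 3: no swap
arr[1]=7 > 3: no swap
arr[2]=14 > 3: no swap
arr[3]=11 > 3: no swap
arr[4]=4 > 3: no swap
arr[5]=20 > 3: no swap

Place pivot at position 0: [3, 7, 14, 11, 4, 20, 24]
Pivot position: 0

After partitioning with pivot 3, the array becomes [3, 7, 14, 11, 4, 20, 24]. The pivot is placed at index 0. All elements to the left of the pivot are <= 3, and all elements to the right are > 3.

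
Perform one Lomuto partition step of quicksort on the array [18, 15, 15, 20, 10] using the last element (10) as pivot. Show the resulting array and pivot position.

Lomuto partition with pivot = 10:

Initial array: [18, 15, 15, 20, 10]

arr[0]=18 > 10: no swap
arr[1]=15 > 10: no swap
arr[2]=15 > 10: no swap
arr[3]=20 > 10: no swap

Place pivot at position 0: [10, 15, 15, 20, 18]
Pivot position: 0

After partitioning with pivot 10, the array becomes [10, 15, 15, 20, 18]. The pivot is placed at index 0. All elements to the left of the pivot are <= 10, and all elements to the right are > 10.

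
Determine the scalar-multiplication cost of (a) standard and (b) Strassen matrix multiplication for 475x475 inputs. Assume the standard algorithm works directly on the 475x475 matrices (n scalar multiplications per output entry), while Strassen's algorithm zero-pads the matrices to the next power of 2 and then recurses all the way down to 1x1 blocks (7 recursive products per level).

Matrix multiplication for 475x475 matrices:

Strassen's algorithm requires power-of-2 dimensions. Pad 475x475 to 512x512 (next power of 2).

Standard algorithm: 475^3 = 107171875 multiplications
Strassen's algorithm: 7^(log2(512)) = 7^9 = 40353607 multiplications
Savings: 107171875 - 40353607 = 66818268 multiplications

Standard: 107171875 multiplications (475^3). Strassen: 40353607 multiplications (7^9, after padding to 512x512). Strassen reduces 8 recursive multiplications to 7 at each level.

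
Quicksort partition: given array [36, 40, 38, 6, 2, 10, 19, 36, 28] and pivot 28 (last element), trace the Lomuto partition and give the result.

Lomuto partition with pivot = 28:

Initial array: [36, 40, 38, 6, 2, 10, 19, 36, 28]

arr[0]=36 > 28: no swap
arr[1]=40 > 28: no swap
arr[2]=38 > 28: no swap
arr[3]=6 <= 28: swap with position 0, array becomes [6, 40, 38, 36, 2, 10, 19, 36, 28]
arr[4]=2 <= 28: swap with position 1, array becomes [6, 2, 38, 36, 40, 10, 19, 36, 28]
arr[5]=10 <= 28: swap with position 2, array becomes [6, 2, 10, 36, 40, 38, 19, 36, 28]
arr[6]=19 <= 28: swap with position 3, array becomes [6, 2, 10, 19, 40, 38, 36, 36, 28]
arr[7]=36 > 28: no swap

Place pivot at position 4: [6, 2, 10, 19, 28, 38, 36, 36, 40]
Pivot position: 4

After partitioning with pivot 28, the array becomes [6, 2, 10, 19, 28, 38, 36, 36, 40]. The pivot is placed at index 4. All elements to the left of the pivot are <= 28, and all elements to the right are > 28.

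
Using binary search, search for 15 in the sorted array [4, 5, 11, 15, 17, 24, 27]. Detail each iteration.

Binary search for 15 in [4, 5, 11, 15, 17, 24, 27]:

lo=0, hi=6, mid=3, arr[mid]=15 -> Found target at index 3!

Binary search finds 15 at index 3 after 1 comparisons. The search repeatedly halves the search space by comparing with the middle element.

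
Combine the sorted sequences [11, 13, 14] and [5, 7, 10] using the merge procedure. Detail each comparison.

Merging process:

Compare 11 vs 5: take 5 from right. Merged: [5]
Compare 11 vs 7: take 7 from right. Merged: [5, 7]
Compare 11 vs 10: take 10 from right. Merged: [5, 7, 10]
Append remaining from left: [11, 13, 14]. Merged: [5, 7, 10, 11, 13, 14]

Final merged array: [5, 7, 10, 11, 13, 14]
Total comparisons: 3

The merged array is [5, 7, 10, 11, 13, 14], requiring 3 comparisons. The merge step runs in O(n) time where n is the total number of elements.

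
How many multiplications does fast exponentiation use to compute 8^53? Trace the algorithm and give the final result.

Computing 8^53 by squaring (build up from 8^1; each line after the first costs one multiplication):

8^1 = 8
8^2 = (8^1)^2 = 8^2 = 64
8^3 = 8 * 8^2 = 8 * 64 = 512
8^6 = (8^3)^2 = 512^2 = 262144
8^12 = (8^6)^2 = 262144^2 = 68719476736
8^13 = 8 * 8^12 = 8 * 68719476736 = 549755813888
8^26 = (8^13)^2 = 549755813888^2 = 302231454903657293676544
8^52 = (8^26)^2 = 302231454903657293676544^2 = 91343852333181432387730302044767688728495783936
8^53 = 8 * 8^52 = 8 * 91343852333181432387730302044767688728495783936 = 730750818665451459101842416358141509827966271488

Result: 730750818665451459101842416358141509827966271488
Multiplications needed: 8 (8 lines after 8^1)

8^53 = 730750818665451459101842416358141509827966271488. Using exponentiation by squaring, this requires 8 multiplications. The key idea: if the exponent is even, square the half-power; if odd, multiply by the base once.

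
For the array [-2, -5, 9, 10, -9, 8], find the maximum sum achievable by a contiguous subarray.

Using Kadane's algorithm on [-2, -5, 9, 10, -9, 8]:

Scanning through the array:
Position 1 (value -5): max_ending_here = -5, max_so_far = -2
Position 2 (value 9): max_ending_here = 9, max_so_far = 9
Position 3 (value 10): max_ending_here = 19, max_so_far = 19
Position 4 (value -9): max_ending_here = 10, max_so_far = 19
Position 5 (value 8): max_ending_here = 18, max_so_far = 19

Maximum subarray: [9, 10]
Maximum sum: 19

The maximum subarray is [9, 10] with sum 19. This subarray runs from index 2 to index 3.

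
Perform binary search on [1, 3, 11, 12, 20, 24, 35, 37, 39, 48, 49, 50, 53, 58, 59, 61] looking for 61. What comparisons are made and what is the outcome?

Binary search for 61 in [1, 3, 11, 12, 20, 24, 35, 37, 39, 48, 49, 50, 53, 58, 59, 61]:

lo=0, hi=15, mid=7, arr[mid]=37 -> 37 < 61, search right half
lo=8, hi=15, mid=11, arr[mid]=50 -> 50 < 61, search right half
lo=12, hi=15, mid=13, arr[mid]=58 -> 58 < 61, search right half
lo=14, hi=15, mid=14, arr[mid]=59 -> 59 < 61, search right half
lo=15, hi=15, mid=15, arr[mid]=61 -> Found target at index 15!

Binary search finds 61 at index 15 after 5 comparisons. The search repeatedly halves the search space by comparing with the middle element.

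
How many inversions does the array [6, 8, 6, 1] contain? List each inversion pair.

Finding inversions in [6, 8, 6, 1]:

(0, 3): arr[0]=6 > arr[3]=1
(1, 2): arr[1]=8 > arr[2]=6
(1, 3): arr[1]=8 > arr[3]=1
(2, 3): arr[2]=6 > arr[3]=1

Total inversions: 4

The array has 4 inversion(s): (0,3), (1,2), (1,3), (2,3). Each pair (i,j) satisfies i < j and arr[i] > arr[j].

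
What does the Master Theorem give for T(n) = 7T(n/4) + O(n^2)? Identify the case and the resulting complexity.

Master Theorem for T(n) = 7T(n/4) + O(n^2):

a = 7, b = 4, c = 2
log_b(a) = log_4(7) = 1.4037

Case 3: c = 2 > log_4(7) = 1.4037
T(n) = O(n^2) = O(n^2)

For T(n) = 7T(n/4) + O(n^2): log_4(7) = 1.4037. This is Case 3 of the Master Theorem (c > log_b(a), work dominated by root), giving O(n^2).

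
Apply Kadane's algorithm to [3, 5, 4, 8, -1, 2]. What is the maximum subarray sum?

Using Kadane's algorithm on [3, 5, 4, 8, -1, 2]:

Scanning through the array:
Position 1 (value 5): max_ending_here = 8, max_so_far = 8
Position 2 (value 4): max_ending_here = 12, max_so_far = 12
Position 3 (value 8): max_ending_here = 20, max_so_far = 20
Position 4 (value -1): max_ending_here = 19, max_so_far = 20
Position 5 (value 2): max_ending_here = 21, max_so_far = 21

Maximum subarray: [3, 5, 4, 8, -1, 2]
Maximum sum: 21

The maximum subarray is [3, 5, 4, 8, -1, 2] with sum 21. This subarray runs from index 0 to index 5.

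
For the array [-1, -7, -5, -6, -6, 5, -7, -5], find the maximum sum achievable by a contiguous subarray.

Using Kadane's algorithm on [-1, -7, -5, -6, -6, 5, -7, -5]:

Scanning through the array:
Position 1 (value -7): max_ending_here = -7, max_so_far = -1
Position 2 (value -5): max_ending_here = -5, max_so_far = -1
Position 3 (value -6): max_ending_here = -6, max_so_far = -1
Position 4 (value -6): max_ending_here = -6, max_so_far = -1
Position 5 (value 5): max_ending_here = 5, max_so_far = 5
Position 6 (value -7): max_ending_here = -2, max_so_far = 5
Position 7 (value -5): max_ending_here = -5, max_so_far = 5

Maximum subarray: [5]
Maximum sum: 5

The maximum subarray is [5] with sum 5. This subarray runs from index 5 to index 5.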